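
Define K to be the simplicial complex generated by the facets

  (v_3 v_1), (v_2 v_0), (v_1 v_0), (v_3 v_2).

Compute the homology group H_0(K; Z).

Fix the vertex order v_0 < v_1 < v_2 < v_3 and write every simplex with vertices in increasing order. Then dim K = 1 and the simplices of K are:

  0-simplices (4): [v_0], [v_1], [v_2], [v_3]
  1-simplices (4): [v_0,v_1], [v_0,v_2], [v_1,v_3], [v_2,v_3]

giving chain groups C_0 ≅ Z^4, C_1 ≅ Z^4.

Boundary ∂_1: C_1 → C_0 sends each edge [p,q] (with p < q) to q − p. For instance
  ∂[v_0,v_2] = [v_2] − [v_0].
The 4×4 boundary matrix has rank 3 and Smith normal form diag(1,1,1).

Now H_k = ker ∂_k / im ∂_{k+1}, so:

  H_0: rank C_0 − rank ∂_1 = 4 − 3 = 1, and the invariant factors of ∂_1 are all 1, so H_0 ≅ Z.

(K is a triangulation of the circle S^1.)

H_0 ≅ Z.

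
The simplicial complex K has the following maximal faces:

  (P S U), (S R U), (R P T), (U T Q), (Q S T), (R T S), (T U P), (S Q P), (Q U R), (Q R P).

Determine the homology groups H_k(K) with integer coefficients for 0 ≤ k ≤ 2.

We work with the vertex ordering P < Q < R < S < T < U. The simplices of K, each written with vertices in increasing order, are:

  0-simplices (6): P, Q, R, S, T, U
  1-simplices (15): PQ, PR, PS, PT, PU, QR, QS, QT, QU, RS, RT, RU, ST, SU, TU
  2-simplices (10): PQR, PQS, PRT, PSU, PTU, QRU, QST, QTU, RST, RSU

giving chain groups C_0 ≅ Z^6, C_1 ≅ Z^15, C_2 ≅ Z^10.

Boundary ∂_1: C_1 → C_0 maps an edge to its endpoints' difference, ∂[p,q] = q − p.
The resulting 6×15 matrix has rank 5, and its Smith normal form has invariant factors (1,1,1,1,1).

The boundary map ∂_2: C_2 → C_1 acts by ∂[p,q,r] = [q,r] − [p,r] + [p,q]. For instance
  ∂RST = ST − RT + RS,
  ∂PQS = QS − PS + PQ.
The 15×10 boundary matrix has rank 10 and Smith normal form diag(1,1,1,1,1,1,1,1,1,2).

Computing H_k = (kernel of ∂_k) / (image of ∂_{k+1}):

  H_0: rank C_0 − rank ∂_1 = 6 − 5 = 1, and the invariant factors of ∂_1 are all 1, so H_0 ≅ Z.
  H_1: rank ker ∂_1 − rank ∂_2 = (15 − 5) − 10 = 0, and ∂_2 has invariant factor 2 > 1, so H_1 ≅ Z_2.
  H_2: rank ker ∂_2 − rank ∂_3 = (10 − 10) − 0 = 0, and there is no ∂_3, so H_2 ≅ 0.

As a check, the Euler characteristic is 6 − 15 + 10 = 1, which agrees with 1 − 0 + 0 = 1.

H_0 = Z,  H_1 = Z_2,  H_2 = 0.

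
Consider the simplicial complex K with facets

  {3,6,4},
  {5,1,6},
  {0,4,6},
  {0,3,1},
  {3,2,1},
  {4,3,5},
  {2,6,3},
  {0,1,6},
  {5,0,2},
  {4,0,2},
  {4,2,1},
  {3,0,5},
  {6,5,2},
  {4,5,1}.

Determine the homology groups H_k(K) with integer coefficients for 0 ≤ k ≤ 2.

H_0 = Z,  H_1 = Z^2,  H_2 = Z.

Order the vertices as 0 < 1 < 2 < 3 < 4 < 5 < 6. Listing each simplex with vertices in this order, K has dimension 2 with simplices:

  0-simplices (7): [0], [1], [2], [3], [4], [5], [6]
  1-simplices (21): [0,1], [0,2], [0,3], [0,4], [0,5], [0,6], [1,2], [1,3], [1,4], [1,5], [1,6], [2,3], [2,4], [2,5], [2,6], [3,4], [3,5], [3,6], [4,5], [4,6], [5,6]
  2-simplices (14): [0,1,3], [0,1,6], [0,2,4], [0,2,5], [0,3,5], [0,4,6], [1,2,3], [1,2,4], [1,4,5], [1,5,6], [2,3,6], [2,5,6], [3,4,5], [3,4,6]

giving chain groups C_0 ≅ Z^7, C_1 ≅ Z^21, C_2 ≅ Z^14.

The boundary map ∂_1: C_1 → C_0 sends each edge [p,q] (with p < q) to q − p. For instance
  ∂[1,2] = [2] − [1].
The resulting 7×21 matrix has rank 6, and its Smith normal form has invariant factors (1,1,1,1,1,1).

∂_2: C_2 → C_1 maps a triangle to the signed sum of its edges. For instance
  ∂[0,1,3] = [1,3] − [0,3] + [0,1],
  ∂[0,1,6] = [1,6] − [0,6] + [0,1].
The 21×14 boundary matrix has rank 13 and Smith normal form diag(1,1,1,1,1,1,1,1,1,1,1,1,1).

From H_k ≅ ker(∂_k) / im(∂_{k+1}) we obtain:

  H_0: rank C_0 − rank ∂_1 = 7 − 6 = 1, and the invariant factors of ∂_1 are all 1, so H_0 = Z.
  H_1: rank ker ∂_1 − rank ∂_2 = (21 − 6) − 13 = 2, and the invariant factors of ∂_2 are all 1, so H_1 = Z^2.
  H_2: rank ker ∂_2 − rank ∂_3 = (14 − 13) − 0 = 1, and there is no ∂_3, so H_2 = Z.

(K is a triangulation of the torus T^2.)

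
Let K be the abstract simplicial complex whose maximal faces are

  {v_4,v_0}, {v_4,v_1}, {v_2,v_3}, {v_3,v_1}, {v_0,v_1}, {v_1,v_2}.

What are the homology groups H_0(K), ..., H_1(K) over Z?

H_0 ≅ Z,  H_1 ≅ Z^2.

K has 5 vertices, 6 edges.
rank ∂_0 = 0, rank ∂_1 = 4 ⇒ b_0 = 5 − 0 − 4 = 1; all invariant factors of ∂_1 are 1 so no torsion. So H_0 = Z.
rank ∂_1 = 4, rank ∂_2 = 0 ⇒ b_1 = 6 − 4 − 0 = 2. So H_1 = Z^2.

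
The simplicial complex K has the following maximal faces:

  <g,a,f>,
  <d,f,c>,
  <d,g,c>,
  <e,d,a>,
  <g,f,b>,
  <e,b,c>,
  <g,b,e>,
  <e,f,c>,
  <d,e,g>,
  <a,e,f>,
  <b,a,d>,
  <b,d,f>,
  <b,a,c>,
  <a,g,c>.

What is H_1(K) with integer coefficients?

H_1 ≅ Z^2.

Fix the vertex order a < b < c < d < e < f < g and write every simplex with vertices in increasing order. Then dim K = 2 and the simplices of K are:

  0-simplices (7): a, b, c, d, e, f, g
  1-simplices (21): ab, ac, ad, ae, af, ag, bc, bd, be, bf, bg, cd, ce, cf, cg, de, df, dg, ef, eg, fg
  2-simplices (14): abc, abd, acg, ade, aef, afg, bce, bdf, beg, bfg, cdf, cdg, cef, deg

giving chain groups C_0 ≅ Z^7, C_1 ≅ Z^21, C_2 ≅ Z^14.

Boundary ∂_1: C_1 → C_0 maps an edge to its endpoints' difference, ∂[p,q] = q − p. For instance
  ∂be = e − b.
As a 7×21 matrix over Z this has rank 6, with invariant factors (1,1,1,1,1,1).

∂_2: C_2 → C_1 acts by ∂[p,q,r] = [q,r] − [p,r] + [p,q]. For instance
  ∂cdg = dg − cg + cd,
  ∂beg = eg − bg + be.
As a 21×14 matrix over Z this has rank 13, with invariant factors (1,1,1,1,1,1,1,1,1,1,1,1,1).

Computing H_k = (kernel of ∂_k) / (image of ∂_{k+1}):

  H_1: rank ker ∂_1 − rank ∂_2 = (21 − 6) − 13 = 2, and the invariant factors of ∂_2 are all 1, so H_1 ≅ Z^2.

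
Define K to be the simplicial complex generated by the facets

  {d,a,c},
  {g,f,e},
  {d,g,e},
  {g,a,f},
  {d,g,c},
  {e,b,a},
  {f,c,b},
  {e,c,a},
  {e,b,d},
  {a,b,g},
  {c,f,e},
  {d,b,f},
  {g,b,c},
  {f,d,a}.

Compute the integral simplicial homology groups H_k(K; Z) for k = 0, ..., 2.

Take the total order a < b < c < d < e < f < g on the vertex set. Then K (dimension 2) consists of the simplices:

  0-simplices (7): a, b, c, d, e, f, g
  1-simplices (21): ab, ac, ad, ae, af, ag, bc, bd, be, bf, bg, cd, ce, cf, cg, de, df, dg, ef, eg, fg
  2-simplices (14): abe, abg, acd, ace, adf, afg, bcf, bcg, bde, bdf, cdg, cef, deg, efg

Hence C_0 ≅ Z^7, C_1 ≅ Z^21, C_2 ≅ Z^14.

∂_1: C_1 → C_0 maps an edge to its endpoints' difference, ∂[p,q] = q − p. For instance
  ∂ab = b − a.
As a 7×21 matrix over Z this has rank 6, with invariant factors (1,1,1,1,1,1).

The boundary map ∂_2: C_2 → C_1 acts by ∂[p,q,r] = [q,r] − [p,r] + [p,q]. For instance
  ∂bde = de − be + bd,
  ∂cef = ef − cf + ce.
The resulting 21×14 matrix has rank 13, and its Smith normal form has invariant factors (1,1,1,1,1,1,1,1,1,1,1,1,1).

Computing H_k = (kernel of ∂_k) / (image of ∂_{k+1}):

  H_0: rank C_0 − rank ∂_1 = 7 − 6 = 1, and the invariant factors of ∂_1 are all 1, so H_0 = Z.
  H_1: rank ker ∂_1 − rank ∂_2 = (21 − 6) − 13 = 2, and the invariant factors of ∂_2 are all 1, so H_1 = Z^2.
  H_2: rank ker ∂_2 − rank ∂_3 = (14 − 13) − 0 = 1, and there is no ∂_3, so H_2 = Z.

(K is a triangulation of the torus T^2.)

H_0 = Z,  H_1 = Z^2,  H_2 = Z.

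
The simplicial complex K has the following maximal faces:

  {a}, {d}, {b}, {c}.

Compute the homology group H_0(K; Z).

H_0 ≅ Z^4.

We work with the vertex ordering a < b < c < d. The simplices of K, each written with vertices in increasing order, are:

  0-simplices (4): a, b, c, d

Hence C_0 ≅ Z^4.

Computing H_k = (kernel of ∂_k) / (image of ∂_{k+1}):

  H_0: rank C_0 − rank ∂_1 = 4 − 0 = 4, and there is no ∂_1, so H_0 = Z^4.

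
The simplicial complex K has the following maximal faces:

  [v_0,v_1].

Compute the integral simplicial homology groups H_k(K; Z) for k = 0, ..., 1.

H_0 ≅ Z,  H_1 = 0.

K has 2 vertices, 1 edge.
rank ∂_0 = 0, rank ∂_1 = 1 ⇒ b_0 = 2 − 0 − 1 = 1; all invariant factors of ∂_1 are 1 so no torsion. So H_0 ≅ Z.
rank ∂_1 = 1, rank ∂_2 = 0 ⇒ b_1 = 1 − 1 − 0 = 0. So H_1 ≅ 0.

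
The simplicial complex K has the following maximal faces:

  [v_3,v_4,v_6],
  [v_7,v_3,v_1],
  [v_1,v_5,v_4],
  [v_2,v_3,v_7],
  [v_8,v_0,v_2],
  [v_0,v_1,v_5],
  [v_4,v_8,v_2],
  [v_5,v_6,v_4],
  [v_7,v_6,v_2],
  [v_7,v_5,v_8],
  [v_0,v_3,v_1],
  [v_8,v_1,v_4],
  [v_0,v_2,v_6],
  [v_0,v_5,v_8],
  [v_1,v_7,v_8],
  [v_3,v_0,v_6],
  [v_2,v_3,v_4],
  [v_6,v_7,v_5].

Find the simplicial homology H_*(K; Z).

H_0 = Z,  H_1 = Z ⊕ Z/2Z,  H_2 = 0.

Order the vertices as v_0 < v_1 < v_2 < v_3 < v_4 < v_5 < v_6 < v_7 < v_8. Listing each simplex with vertices in this order, K has dimension 2 with simplices:

  0-simplices (9): [v_0], [v_1], [v_2], [v_3], [v_4], [v_5], [v_6], [v_7], [v_8]
  1-simplices (27): (27 of them)
  2-simplices (18): (18 of them)

Hence C_0 ≅ Z^9, C_1 ≅ Z^27, C_2 ≅ Z^18.

Boundary ∂_1: C_1 → C_0 is given by ∂[p,q] = [q] − [p]. For instance
  ∂[v_3,v_7] = [v_7] − [v_3].
The 9×27 boundary matrix has rank 8 and Smith normal form diag(1,1,1,1,1,1,1,1).

Boundary ∂_2: C_2 → C_1 sends each 2-simplex [p,q,r] to [q,r] − [p,r] + [p,q]. For instance
  ∂[v_2,v_4,v_8] = [v_4,v_8] − [v_2,v_8] + [v_2,v_4],
  ∂[v_3,v_4,v_6] = [v_4,v_6] − [v_3,v_6] + [v_3,v_4].
This gives a 27×18 integer matrix of rank 18; reducing to Smith normal form yields diagonal entries (1,1,1,1,1,1,1,1,1,1,1,1,1,1,1,1,1,2).

Reading off H_k = ker ∂_k / im ∂_{k+1}:

  H_0: rank C_0 − rank ∂_1 = 9 − 8 = 1, and the invariant factors of ∂_1 are all 1, so H_0 = Z.
  H_1: rank ker ∂_1 − rank ∂_2 = (27 − 8) − 18 = 1, and ∂_2 has invariant factor 2 > 1, so H_1 = Z ⊕ Z/2Z.
  H_2: rank ker ∂_2 − rank ∂_3 = (18 − 18) − 0 = 0, and there is no ∂_3, so H_2 = 0.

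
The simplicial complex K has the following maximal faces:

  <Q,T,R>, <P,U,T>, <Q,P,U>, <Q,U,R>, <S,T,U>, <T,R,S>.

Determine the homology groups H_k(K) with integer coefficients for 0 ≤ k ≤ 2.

K has 6 vertices, 12 edges, 6 triangles.
rank ∂_0 = 0, rank ∂_1 = 5 ⇒ b_0 = 6 − 0 − 5 = 1; all invariant factors of ∂_1 are 1 so no torsion. So H_0 = Z.
rank ∂_1 = 5, rank ∂_2 = 6 ⇒ b_1 = 12 − 5 − 6 = 1; all invariant factors of ∂_2 are 1 so no torsion. So H_1 = Z.
rank ∂_2 = 6, rank ∂_3 = 0 ⇒ b_2 = 6 − 6 − 0 = 0. So H_2 = 0.

H_0 ≅ Z,  H_1 ≅ Z,  H_2 = 0.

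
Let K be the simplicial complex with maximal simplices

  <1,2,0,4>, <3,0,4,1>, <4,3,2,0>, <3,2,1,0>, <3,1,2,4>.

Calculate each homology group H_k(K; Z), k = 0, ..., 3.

H_0 = Z,  H_1 = 0,  H_2 = 0,  H_3 = Z.

K has 5 vertices, 10 edges, 10 triangles, 5 3-simplices.
rank ∂_0 = 0, rank ∂_1 = 4 ⇒ b_0 = 5 − 0 − 4 = 1; all invariant factors of ∂_1 are 1 so no torsion. So H_0 ≅ Z.
rank ∂_1 = 4, rank ∂_2 = 6 ⇒ b_1 = 10 − 4 − 6 = 0; all invariant factors of ∂_2 are 1 so no torsion. So H_1 ≅ 0.
rank ∂_2 = 6, rank ∂_3 = 4 ⇒ b_2 = 10 − 6 − 4 = 0; all invariant factors of ∂_3 are 1 so no torsion. So H_2 ≅ 0.
rank ∂_3 = 4, rank ∂_4 = 0 ⇒ b_3 = 5 − 4 − 0 = 1. So H_3 ≅ Z.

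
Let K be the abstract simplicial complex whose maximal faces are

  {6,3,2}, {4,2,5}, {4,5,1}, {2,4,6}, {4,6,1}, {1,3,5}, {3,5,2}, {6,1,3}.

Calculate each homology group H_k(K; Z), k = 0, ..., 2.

H_0 = Z,  H_1 = 0,  H_2 = Z.

Take the total order 1 < 2 < 3 < 4 < 5 < 6 on the vertex set. Then K (dimension 2) consists of the simplices:

  0-simplices (6): [1], [2], [3], [4], [5], [6]
  1-simplices (12): [1,3], [1,4], [1,5], [1,6], [2,3], [2,4], [2,5], [2,6], [3,5], [3,6], [4,5], [4,6]
  2-simplices (8): [1,3,5], [1,3,6], [1,4,5], [1,4,6], [2,3,5], [2,3,6], [2,4,5], [2,4,6]

Hence C_0 ≅ Z^6, C_1 ≅ Z^12, C_2 ≅ Z^8.

The boundary map ∂_1: C_1 → C_0 sends each edge [p,q] (with p < q) to q − p. For instance
  ∂[1,6] = [6] − [1].
This gives a 6×12 integer matrix of rank 5; reducing to Smith normal form yields diagonal entries (1,1,1,1,1).

The boundary map ∂_2: C_2 → C_1 sends each 2-simplex [p,q,r] to [q,r] − [p,r] + [p,q]. For instance
  ∂[2,3,5] = [3,5] − [2,5] + [2,3],
  ∂[1,4,6] = [4,6] − [1,6] + [1,4].
The resulting 12×8 matrix has rank 7, and its Smith normal form has invariant factors (1,1,1,1,1,1,1).

Now H_k = ker ∂_k / im ∂_{k+1}, so:

  H_0: rank C_0 − rank ∂_1 = 6 − 5 = 1, and the invariant factors of ∂_1 are all 1, so H_0 = Z.
  H_1: rank ker ∂_1 − rank ∂_2 = (12 − 5) − 7 = 0, and the invariant factors of ∂_2 are all 1, so H_1 = 0.
  H_2: rank ker ∂_2 − rank ∂_3 = (8 − 7) − 0 = 1, and there is no ∂_3, so H_2 = Z.

(K is a triangulation of the 2-sphere S^2.)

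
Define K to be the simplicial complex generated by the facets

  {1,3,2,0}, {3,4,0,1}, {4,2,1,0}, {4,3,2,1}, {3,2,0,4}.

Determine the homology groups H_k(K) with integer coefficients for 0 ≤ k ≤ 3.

Order the vertices as 0 < 1 < 2 < 3 < 4. Listing each simplex with vertices in this order, K has dimension 3 with simplices:

  0-simplices (5): [0], [1], [2], [3], [4]
  1-simplices (10): [0,1], [0,2], [0,3], [0,4], [1,2], [1,3], [1,4], [2,3], [2,4], [3,4]
  2-simplices (10): [0,1,2], [0,1,3], [0,1,4], [0,2,3], [0,2,4], [0,3,4], [1,2,3], [1,2,4], [1,3,4], [2,3,4]
  3-simplices (5): [0,1,2,3], [0,1,2,4], [0,1,3,4], [0,2,3,4], [1,2,3,4]

Hence C_0 ≅ Z^5, C_1 ≅ Z^10, C_2 ≅ Z^10, C_3 ≅ Z^5.

Boundary ∂_1: C_1 → C_0 is given by ∂[p,q] = [q] − [p]. For instance
  ∂[2,4] = [4] − [2].
The 5×10 boundary matrix has rank 4 and Smith normal form diag(1,1,1,1).

Boundary ∂_2: C_2 → C_1 sends each 2-simplex [p,q,r] to [q,r] − [p,r] + [p,q]. For instance
  ∂[1,2,4] = [2,4] − [1,4] + [1,2],
  ∂[0,1,3] = [1,3] − [0,3] + [0,1].
As a 10×10 matrix over Z this has rank 6, with invariant factors (1,1,1,1,1,1).

The boundary map ∂_3: C_3 → C_2 sends each 3-simplex σ to the alternating sum Σ_i (−1)^i (σ with its i-th vertex removed). For instance
  ∂[0,1,2,4] = [1,2,4] − [0,2,4] + [0,1,4] − [0,1,2],
  ∂[0,1,3,4] = [1,3,4] − [0,3,4] + [0,1,4] − [0,1,3].
The resulting 10×5 matrix has rank 4, and its Smith normal form has invariant factors (1,1,1,1).

From H_k ≅ ker(∂_k) / im(∂_{k+1}) we obtain:

  H_0: rank C_0 − rank ∂_1 = 5 − 4 = 1, and the invariant factors of ∂_1 are all 1, so H_0 = Z.
  H_1: rank ker ∂_1 − rank ∂_2 = (10 − 4) − 6 = 0, and the invariant factors of ∂_2 are all 1, so H_1 = 0.
  H_2: rank ker ∂_2 − rank ∂_3 = (10 − 6) − 4 = 0, and the invariant factors of ∂_3 are all 1, so H_2 = 0.
  H_3: rank ker ∂_3 − rank ∂_4 = (5 − 4) − 0 = 1, and there is no ∂_4, so H_3 = Z.

(K is a triangulation of the 3-sphere S^3.)

H_0 = Z,  H_1 = 0,  H_2 = 0,  H_3 = Z.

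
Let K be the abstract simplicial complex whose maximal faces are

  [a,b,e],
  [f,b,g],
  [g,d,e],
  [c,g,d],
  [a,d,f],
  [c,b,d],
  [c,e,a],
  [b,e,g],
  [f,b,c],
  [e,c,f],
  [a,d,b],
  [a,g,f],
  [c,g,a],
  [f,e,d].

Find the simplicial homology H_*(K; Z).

Fix the vertex order a < b < c < d < e < f < g and write every simplex with vertices in increasing order. Then dim K = 2 and the simplices of K are:

  0-simplices (7): a, b, c, d, e, f, g
  1-simplices (21): ab, ac, ad, ae, af, ag, bc, bd, be, bf, bg, cd, ce, cf, cg, de, df, dg, ef, eg, fg
  2-simplices (14): abd, abe, ace, acg, adf, afg, bcd, bcf, beg, bfg, cdg, cef, def, deg

so the chain groups are C_0 ≅ Z^7, C_1 ≅ Z^21, C_2 ≅ Z^14.

Boundary ∂_1: C_1 → C_0 sends each edge [p,q] (with p < q) to q − p.
The 7×21 boundary matrix has rank 6 and Smith normal form diag(1,1,1,1,1,1).

The boundary map ∂_2: C_2 → C_1 acts by ∂[p,q,r] = [q,r] − [p,r] + [p,q]. For instance
  ∂abe = be − ae + ab,
  ∂deg = eg − dg + de.
This gives a 21×14 integer matrix of rank 13; reducing to Smith normal form yields diagonal entries (1,1,1,1,1,1,1,1,1,1,1,1,1).

Now H_k = ker ∂_k / im ∂_{k+1}, so:

  H_0: rank C_0 − rank ∂_1 = 7 − 6 = 1, and the invariant factors of ∂_1 are all 1, so H_0 = Z.
  H_1: rank ker ∂_1 − rank ∂_2 = (21 − 6) − 13 = 2, and the invariant factors of ∂_2 are all 1, so H_1 = Z^2.
  H_2: rank ker ∂_2 − rank ∂_3 = (14 − 13) − 0 = 1, and there is no ∂_3, so H_2 = Z.

As a check, the Euler characteristic is 7 − 21 + 14 = 0, which agrees with 1 − 2 + 1 = 0.
(K is a triangulation of the torus T^2.)

H_0 = Z,  H_1 = Z^2,  H_2 = Z.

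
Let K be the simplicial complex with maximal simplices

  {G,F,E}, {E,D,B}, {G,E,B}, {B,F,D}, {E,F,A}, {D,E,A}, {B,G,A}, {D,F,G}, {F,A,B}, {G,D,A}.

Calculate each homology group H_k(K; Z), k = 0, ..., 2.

Fix the vertex order A < B < D < E < F < G and write every simplex with vertices in increasing order. Then dim K = 2 and the simplices of K are:

  0-simplices (6): A, B, D, E, F, G
  1-simplices (15): AB, AD, AE, AF, AG, BD, BE, BF, BG, DE, DF, DG, EF, EG, FG
  2-simplices (10): ABF, ABG, ADE, ADG, AEF, BDE, BDF, BEG, DFG, EFG

giving chain groups C_0 ≅ Z^6, C_1 ≅ Z^15, C_2 ≅ Z^10.

∂_1: C_1 → C_0 maps an edge to its endpoints' difference, ∂[p,q] = q − p.
As a 6×15 matrix over Z this has rank 5, with invariant factors (1,1,1,1,1).

Boundary ∂_2: C_2 → C_1 sends each 2-simplex [p,q,r] to [q,r] − [p,r] + [p,q]. For instance
  ∂ADG = DG − AG + AD,
  ∂ABF = BF − AF + AB.
This gives a 15×10 integer matrix of rank 10; reducing to Smith normal form yields diagonal entries (1,1,1,1,1,1,1,1,1,2).

Reading off H_k = ker ∂_k / im ∂_{k+1}:

  H_0: rank C_0 − rank ∂_1 = 6 − 5 = 1, and the invariant factors of ∂_1 are all 1, so H_0 ≅ Z.
  H_1: rank ker ∂_1 − rank ∂_2 = (15 − 5) − 10 = 0, and ∂_2 has invariant factor 2 > 1, so H_1 ≅ Z/2.
  H_2: rank ker ∂_2 − rank ∂_3 = (10 − 10) − 0 = 0, and there is no ∂_3, so H_2 ≅ 0.

As a check, the Euler characteristic is 6 − 15 + 10 = 1, which agrees with 1 − 0 + 0 = 1.

H_0 = Z,  H_1 = Z/2,  H_2 = 0.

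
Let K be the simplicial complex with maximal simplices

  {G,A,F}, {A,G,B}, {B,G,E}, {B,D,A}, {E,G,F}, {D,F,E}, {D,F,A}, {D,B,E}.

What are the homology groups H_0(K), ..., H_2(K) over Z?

We work with the vertex ordering A < B < D < E < F < G. The simplices of K, each written with vertices in increasing order, are:

  0-simplices (6): A, B, D, E, F, G
  1-simplices (12): AB, AD, AF, AG, BD, BE, BG, DE, DF, EF, EG, FG
  2-simplices (8): ABD, ABG, ADF, AFG, BDE, BEG, DEF, EFG

Hence C_0 ≅ Z^6, C_1 ≅ Z^12, C_2 ≅ Z^8.

The boundary map ∂_1: C_1 → C_0 sends each edge [p,q] (with p < q) to q − p. For instance
  ∂AF = F − A.
The resulting 6×12 matrix has rank 5, and its Smith normal form has invariant factors (1,1,1,1,1).

The boundary map ∂_2: C_2 → C_1 sends each 2-simplex [p,q,r] to [q,r] − [p,r] + [p,q]. For instance
  ∂ADF = DF − AF + AD,
  ∂BEG = EG − BG + BE.
As a 12×8 matrix over Z this has rank 7, with invariant factors (1,1,1,1,1,1,1).

Computing H_k = (kernel of ∂_k) / (image of ∂_{k+1}):

  H_0: rank C_0 − rank ∂_1 = 6 − 5 = 1, and the invariant factors of ∂_1 are all 1, so H_0 ≅ Z.
  H_1: rank ker ∂_1 − rank ∂_2 = (12 − 5) − 7 = 0, and the invariant factors of ∂_2 are all 1, so H_1 ≅ 0.
  H_2: rank ker ∂_2 − rank ∂_3 = (8 − 7) − 0 = 1, and there is no ∂_3, so H_2 ≅ Z.

H_0 ≅ Z,  H_1 = 0,  H_2 ≅ Z.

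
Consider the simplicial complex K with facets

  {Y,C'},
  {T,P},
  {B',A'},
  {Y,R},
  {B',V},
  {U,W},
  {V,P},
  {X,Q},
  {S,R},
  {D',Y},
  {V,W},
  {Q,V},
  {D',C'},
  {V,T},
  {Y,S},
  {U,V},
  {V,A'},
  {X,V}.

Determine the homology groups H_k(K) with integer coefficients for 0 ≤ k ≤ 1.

Fix the vertex order P < Q < R < S < T < U < V < W < X < Y < A' < B' < C' < D' and write every simplex with vertices in increasing order. Then dim K = 1 and the simplices of K are:

  0-simplices (14): [P], [Q], [R], [S], [T], [U], [V], [W], [X], [Y], [A'], [B'], [C'], [D']
  1-simplices (18): [P,T], [P,V], [Q,V], [Q,X], [R,S], [R,Y], [S,Y], [T,V], [U,V], [U,W], [V,W], [V,X], [V,A'], [V,B'], [Y,C'], [Y,D'], [A',B'], [C',D']

so the chain groups are C_0 ≅ Z^14, C_1 ≅ Z^18.

∂_1: C_1 → C_0 is given by ∂[p,q] = [q] − [p]. For instance
  ∂[P,T] = [T] − [P].
The resulting 14×18 matrix has rank 12, and its Smith normal form has invariant factors (1,1,1,1,1,1,1,1,1,1,1,1).

From H_k ≅ ker(∂_k) / im(∂_{k+1}) we obtain:

  H_0: rank C_0 − rank ∂_1 = 14 − 12 = 2, and the invariant factors of ∂_1 are all 1, so H_0 = Z^2.
  H_1: rank ker ∂_1 − rank ∂_2 = (18 − 12) − 0 = 6, and there is no ∂_2, so H_1 = Z^6.

H_0 ≅ Z^2,  H_1 ≅ Z^6.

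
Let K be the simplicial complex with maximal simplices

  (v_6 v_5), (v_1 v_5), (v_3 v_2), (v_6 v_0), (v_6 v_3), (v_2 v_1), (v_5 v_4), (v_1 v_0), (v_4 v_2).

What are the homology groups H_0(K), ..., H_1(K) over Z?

K has 7 vertices, 9 edges.
rank ∂_0 = 0, rank ∂_1 = 6 ⇒ b_0 = 7 − 0 − 6 = 1; all invariant factors of ∂_1 are 1 so no torsion. So H_0 ≅ Z.
rank ∂_1 = 6, rank ∂_2 = 0 ⇒ b_1 = 9 − 6 − 0 = 3. So H_1 ≅ Z^3.

H_0 ≅ Z,  H_1 ≅ Z^3.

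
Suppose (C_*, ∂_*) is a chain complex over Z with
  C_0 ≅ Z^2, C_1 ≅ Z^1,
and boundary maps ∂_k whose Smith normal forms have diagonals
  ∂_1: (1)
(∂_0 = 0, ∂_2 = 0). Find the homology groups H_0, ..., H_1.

H_0: b_0 = 2 − 0 − 1 = 1; torsion from ∂_1 factors > 1: none. So H_0 ≅ Z.
H_1: b_1 = 1 − 1 − 0 = 0; torsion from ∂_2 factors > 1: none. So H_1 ≅ 0.

H_0 ≅ Z,  H_1 = 0.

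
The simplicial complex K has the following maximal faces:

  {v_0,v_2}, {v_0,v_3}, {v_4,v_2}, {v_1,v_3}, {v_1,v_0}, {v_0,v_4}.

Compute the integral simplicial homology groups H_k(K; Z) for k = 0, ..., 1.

Fix the vertex order v_0 < v_1 < v_2 < v_3 < v_4 and write every simplex with vertices in increasing order. Then dim K = 1 and the simplices of K are:

  0-simplices (5): [v_0], [v_1], [v_2], [v_3], [v_4]
  1-simplices (6): [v_0,v_1], [v_0,v_2], [v_0,v_3], [v_0,v_4], [v_1,v_3], [v_2,v_4]

giving chain groups C_0 ≅ Z^5, C_1 ≅ Z^6.

Boundary ∂_1: C_1 → C_0 sends each edge [p,q] (with p < q) to q − p. For instance
  ∂[v_0,v_2] = [v_2] − [v_0].
The 5×6 boundary matrix has rank 4 and Smith normal form diag(1,1,1,1).

Computing H_k = (kernel of ∂_k) / (image of ∂_{k+1}):

  H_0: rank C_0 − rank ∂_1 = 5 − 4 = 1, and the invariant factors of ∂_1 are all 1, so H_0 ≅ Z.
  H_1: rank ker ∂_1 − rank ∂_2 = (6 − 4) − 0 = 2, and there is no ∂_2, so H_1 ≅ Z^2.

As a check, the Euler characteristic is 5 − 6 = -1, which agrees with 1 − 2 = -1.
(K is a triangulation of a wedge of 2 circles.)

H_0 = Z,  H_1 = Z^2.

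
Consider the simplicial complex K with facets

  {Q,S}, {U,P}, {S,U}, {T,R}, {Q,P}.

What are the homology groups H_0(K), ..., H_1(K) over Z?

H_0 = Z^2,  H_1 = Z.

Take the total order P < Q < R < S < T < U on the vertex set. Then K (dimension 1) consists of the simplices:

  0-simplices (6): P, Q, R, S, T, U
  1-simplices (5): PQ, PU, QS, RT, SU

giving chain groups C_0 ≅ Z^6, C_1 ≅ Z^5.

∂_1: C_1 → C_0 is given by ∂[p,q] = [q] − [p]. For instance
  ∂RT = T − R.
The resulting 6×5 matrix has rank 4, and its Smith normal form has invariant factors (1,1,1,1).

Computing H_k = (kernel of ∂_k) / (image of ∂_{k+1}):

  H_0: rank C_0 − rank ∂_1 = 6 − 4 = 2, and the invariant factors of ∂_1 are all 1, so H_0 = Z^2.
  H_1: rank ker ∂_1 − rank ∂_2 = (5 − 4) − 0 = 1, and there is no ∂_2, so H_1 = Z.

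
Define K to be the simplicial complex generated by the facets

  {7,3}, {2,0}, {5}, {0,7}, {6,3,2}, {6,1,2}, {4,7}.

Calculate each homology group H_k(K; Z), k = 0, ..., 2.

K has 8 vertices, 9 edges, 2 triangles.
rank ∂_0 = 0, rank ∂_1 = 6 ⇒ b_0 = 8 − 0 − 6 = 2; all invariant factors of ∂_1 are 1 so no torsion. So H_0 = Z^2.
rank ∂_1 = 6, rank ∂_2 = 2 ⇒ b_1 = 9 − 6 − 2 = 1; all invariant factors of ∂_2 are 1 so no torsion. So H_1 = Z.
rank ∂_2 = 2, rank ∂_3 = 0 ⇒ b_2 = 2 − 2 − 0 = 0. So H_2 = 0.

H_0 ≅ Z^2,  H_1 ≅ Z,  H_2 = 0.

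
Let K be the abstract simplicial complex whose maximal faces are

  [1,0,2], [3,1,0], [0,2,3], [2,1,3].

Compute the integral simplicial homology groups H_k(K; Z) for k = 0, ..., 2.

H_0 ≅ Z,  H_1 = 0,  H_2 ≅ Z.

Take the total order 0 < 1 < 2 < 3 on the vertex set. Then K (dimension 2) consists of the simplices:

  0-simplices (4): [0], [1], [2], [3]
  1-simplices (6): [0,1], [0,2], [0,3], [1,2], [1,3], [2,3]
  2-simplices (4): [0,1,2], [0,1,3], [0,2,3], [1,2,3]

Hence C_0 ≅ Z^4, C_1 ≅ Z^6, C_2 ≅ Z^4.

∂_1: C_1 → C_0 sends each edge [p,q] (with p < q) to q − p. For instance
  ∂[0,2] = [2] − [0].
The resulting 4×6 matrix has rank 3, and its Smith normal form has invariant factors (1,1,1).

The boundary map ∂_2: C_2 → C_1 sends each 2-simplex [p,q,r] to [q,r] − [p,r] + [p,q]. For instance
  ∂[0,1,2] = [1,2] − [0,2] + [0,1],
  ∂[0,1,3] = [1,3] − [0,3] + [0,1].
The resulting 6×4 matrix has rank 3, and its Smith normal form has invariant factors (1,1,1).

Computing H_k = (kernel of ∂_k) / (image of ∂_{k+1}):

  H_0: rank C_0 − rank ∂_1 = 4 − 3 = 1, and the invariant factors of ∂_1 are all 1, so H_0 = Z.
  H_1: rank ker ∂_1 − rank ∂_2 = (6 − 3) − 3 = 0, and the invariant factors of ∂_2 are all 1, so H_1 = 0.
  H_2: rank ker ∂_2 − rank ∂_3 = (4 − 3) − 0 = 1, and there is no ∂_3, so H_2 = Z.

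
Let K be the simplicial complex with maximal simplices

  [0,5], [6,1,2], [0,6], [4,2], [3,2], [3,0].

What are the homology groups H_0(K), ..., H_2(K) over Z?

Order the vertices as 0 < 1 < 2 < 3 < 4 < 5 < 6. Listing each simplex with vertices in this order, K has dimension 2 with simplices:

  0-simplices (7): [0], [1], [2], [3], [4], [5], [6]
  1-simplices (8): [0,3], [0,5], [0,6], [1,2], [1,6], [2,3], [2,4], [2,6]
  2-simplices (1): [1,2,6]

so the chain groups are C_0 ≅ Z^7, C_1 ≅ Z^8, C_2 ≅ Z^1.

The boundary map ∂_1: C_1 → C_0 sends each edge [p,q] (with p < q) to q − p.
As a 7×8 matrix over Z this has rank 6, with invariant factors (1,1,1,1,1,1).

∂_2: C_2 → C_1 maps a triangle to the signed sum of its edges. For instance
  ∂[1,2,6] = [2,6] − [1,6] + [1,2].
As a 8×1 matrix over Z this has rank 1, with invariant factors (1).

From H_k ≅ ker(∂_k) / im(∂_{k+1}) we obtain:

  H_0: rank C_0 − rank ∂_1 = 7 − 6 = 1, and the invariant factors of ∂_1 are all 1, so H_0 = Z.
  H_1: rank ker ∂_1 − rank ∂_2 = (8 − 6) − 1 = 1, and the invariant factors of ∂_2 are all 1, so H_1 = Z.
  H_2: rank ker ∂_2 − rank ∂_3 = (1 − 1) − 0 = 0, and there is no ∂_3, so H_2 = 0.

As a check, the Euler characteristic is 7 − 8 + 1 = 0, which agrees with 1 − 1 + 0 = 0.

H_0 = Z,  H_1 = Z,  H_2 = 0.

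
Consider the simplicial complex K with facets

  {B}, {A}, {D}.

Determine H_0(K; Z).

Order the vertices as A < B < D. Listing each simplex with vertices in this order, K has dimension 0 with simplices:

  0-simplices (3): A, B, D

so the chain groups are C_0 ≅ Z^3.

From H_k ≅ ker(∂_k) / im(∂_{k+1}) we obtain:

  H_0: rank C_0 − rank ∂_1 = 3 − 0 = 3, and there is no ∂_1, so H_0 = Z^3.

(K is a triangulation of a set of 3 points.)

H_0 = Z^3.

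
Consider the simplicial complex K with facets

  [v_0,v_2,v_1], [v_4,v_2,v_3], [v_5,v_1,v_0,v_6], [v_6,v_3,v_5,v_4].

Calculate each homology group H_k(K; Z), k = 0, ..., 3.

Order the vertices as v_0 < v_1 < v_2 < v_3 < v_4 < v_5 < v_6. Listing each simplex with vertices in this order, K has dimension 3 with simplices:

  0-simplices (7): [v_0], [v_1], [v_2], [v_3], [v_4], [v_5], [v_6]
  1-simplices (15): (15 of them)
  2-simplices (10): [v_0,v_1,v_2], [v_0,v_1,v_5], [v_0,v_1,v_6], [v_0,v_5,v_6], [v_1,v_5,v_6], [v_2,v_3,v_4], [v_3,v_4,v_5], [v_3,v_4,v_6], [v_3,v_5,v_6], [v_4,v_5,v_6]
  3-simplices (2): [v_0,v_1,v_5,v_6], [v_3,v_4,v_5,v_6]

Hence C_0 ≅ Z^7, C_1 ≅ Z^15, C_2 ≅ Z^10, C_3 ≅ Z^2.

∂_1: C_1 → C_0 is given by ∂[p,q] = [q] − [p]. For instance
  ∂[v_0,v_6] = [v_6] − [v_0].
The resulting 7×15 matrix has rank 6, and its Smith normal form has invariant factors (1,1,1,1,1,1).

∂_2: C_2 → C_1 maps a triangle to the signed sum of its edges. For instance
  ∂[v_3,v_4,v_5] = [v_4,v_5] − [v_3,v_5] + [v_3,v_4],
  ∂[v_0,v_5,v_6] = [v_5,v_6] − [v_0,v_6] + [v_0,v_5].
The 15×10 boundary matrix has rank 8 and Smith normal form diag(1,1,1,1,1,1,1,1).

The boundary map ∂_3: C_3 → C_2 sends each 3-simplex σ to the alternating sum Σ_i (−1)^i (σ with its i-th vertex removed). For instance
  ∂[v_3,v_4,v_5,v_6] = [v_4,v_5,v_6] − [v_3,v_5,v_6] + [v_3,v_4,v_6] − [v_3,v_4,v_5],
  ∂[v_0,v_1,v_5,v_6] = [v_1,v_5,v_6] − [v_0,v_5,v_6] + [v_0,v_1,v_6] − [v_0,v_1,v_5].
This gives a 10×2 integer matrix of rank 2; reducing to Smith normal form yields diagonal entries (1,1).

Reading off H_k = ker ∂_k / im ∂_{k+1}:

  H_0: rank C_0 − rank ∂_1 = 7 − 6 = 1, and the invariant factors of ∂_1 are all 1, so H_0 = Z.
  H_1: rank ker ∂_1 − rank ∂_2 = (15 − 6) − 8 = 1, and the invariant factors of ∂_2 are all 1, so H_1 = Z.
  H_2: rank ker ∂_2 − rank ∂_3 = (10 − 8) − 2 = 0, and the invariant factors of ∂_3 are all 1, so H_2 = 0.
  H_3: rank ker ∂_3 − rank ∂_4 = (2 − 2) − 0 = 0, and there is no ∂_4, so H_3 = 0.

H_0 ≅ Z,  H_1 ≅ Z,  H_2 = 0,  H_3 = 0.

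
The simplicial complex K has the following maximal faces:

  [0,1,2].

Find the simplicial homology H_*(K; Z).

Order the vertices as 0 < 1 < 2. Listing each simplex with vertices in this order, K has dimension 2 with simplices:

  0-simplices (3): [0], [1], [2]
  1-simplices (3): [0,1], [0,2], [1,2]
  2-simplices (1): [0,1,2]

so the chain groups are C_0 ≅ Z^3, C_1 ≅ Z^3, C_2 ≅ Z^1.

∂_1: C_1 → C_0 is given by ∂[p,q] = [q] − [p]. For instance
  ∂[0,2] = [2] − [0].
This gives a 3×3 integer matrix of rank 2; reducing to Smith normal form yields diagonal entries (1,1).

The boundary map ∂_2: C_2 → C_1 maps a triangle to the signed sum of its edges. For instance
  ∂[0,1,2] = [1,2] − [0,2] + [0,1].
As a 3×1 matrix over Z this has rank 1, with invariant factors (1).

Now H_k = ker ∂_k / im ∂_{k+1}, so:

  H_0: rank C_0 − rank ∂_1 = 3 − 2 = 1, and the invariant factors of ∂_1 are all 1, so H_0 = Z.
  H_1: rank ker ∂_1 − rank ∂_2 = (3 − 2) − 1 = 0, and the invariant factors of ∂_2 are all 1, so H_1 = 0.
  H_2: rank ker ∂_2 − rank ∂_3 = (1 − 1) − 0 = 0, and there is no ∂_3, so H_2 = 0.

As a check, the Euler characteristic is 3 − 3 + 1 = 1, which agrees with 1 − 0 + 0 = 1.

H_0 ≅ Z,  H_1 = 0,  H_2 = 0.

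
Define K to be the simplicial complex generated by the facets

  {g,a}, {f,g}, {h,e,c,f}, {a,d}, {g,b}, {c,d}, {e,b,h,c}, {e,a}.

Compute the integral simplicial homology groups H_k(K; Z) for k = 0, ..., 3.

We work with the vertex ordering a < b < c < d < e < f < g < h. The simplices of K, each written with vertices in increasing order, are:

  0-simplices (8): a, b, c, d, e, f, g, h
  1-simplices (15): ad, ae, ag, bc, be, bg, bh, cd, ce, cf, ch, ef, eh, fg, fh
  2-simplices (7): bce, bch, beh, cef, ceh, cfh, efh
  3-simplices (2): bceh, cefh

giving chain groups C_0 ≅ Z^8, C_1 ≅ Z^15, C_2 ≅ Z^7, C_3 ≅ Z^2.

∂_1: C_1 → C_0 sends each edge [p,q] (with p < q) to q − p. For instance
  ∂fg = g − f.
The resulting 8×15 matrix has rank 7, and its Smith normal form has invariant factors (1,1,1,1,1,1,1).

The boundary map ∂_2: C_2 → C_1 sends each 2-simplex [p,q,r] to [q,r] − [p,r] + [p,q]. For instance
  ∂cfh = fh − ch + cf,
  ∂beh = eh − bh + be.
The resulting 15×7 matrix has rank 5, and its Smith normal form has invariant factors (1,1,1,1,1).

∂_3: C_3 → C_2 sends each 3-simplex σ to the alternating sum Σ_i (−1)^i (σ with its i-th vertex removed). For instance
  ∂cefh = efh − cfh + ceh − cef,
  ∂bceh = ceh − beh + bch − bce.
The 7×2 boundary matrix has rank 2 and Smith normal form diag(1,1).

Reading off H_k = ker ∂_k / im ∂_{k+1}:

  H_0: rank C_0 − rank ∂_1 = 8 − 7 = 1, and the invariant factors of ∂_1 are all 1, so H_0 ≅ Z.
  H_1: rank ker ∂_1 − rank ∂_2 = (15 − 7) − 5 = 3, and the invariant factors of ∂_2 are all 1, so H_1 ≅ Z^3.
  H_2: rank ker ∂_2 − rank ∂_3 = (7 − 5) − 2 = 0, and the invariant factors of ∂_3 are all 1, so H_2 ≅ 0.
  H_3: rank ker ∂_3 − rank ∂_4 = (2 − 2) − 0 = 0, and there is no ∂_4, so H_3 ≅ 0.

As a check, the Euler characteristic is 8 − 15 + 7 − 2 = -2, which agrees with 1 − 3 + 0 − 0 = -2.

H_0 = Z,  H_1 = Z^3,  H_2 = 0,  H_3 = 0.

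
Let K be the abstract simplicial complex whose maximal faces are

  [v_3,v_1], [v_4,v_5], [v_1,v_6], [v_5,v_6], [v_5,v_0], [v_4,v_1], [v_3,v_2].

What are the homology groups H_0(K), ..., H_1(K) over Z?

H_0 = Z,  H_1 = Z.

Take the total order v_0 < v_1 < v_2 < v_3 < v_4 < v_5 < v_6 on the vertex set. Then K (dimension 1) consists of the simplices:

  0-simplices (7): [v_0], [v_1], [v_2], [v_3], [v_4], [v_5], [v_6]
  1-simplices (7): [v_0,v_5], [v_1,v_3], [v_1,v_4], [v_1,v_6], [v_2,v_3], [v_4,v_5], [v_5,v_6]

giving chain groups C_0 ≅ Z^7, C_1 ≅ Z^7.

The boundary map ∂_1: C_1 → C_0 maps an edge to its endpoints' difference, ∂[p,q] = q − p.
The 7×7 boundary matrix has rank 6 and Smith normal form diag(1,1,1,1,1,1).

Now H_k = ker ∂_k / im ∂_{k+1}, so:

  H_0: rank C_0 − rank ∂_1 = 7 − 6 = 1, and the invariant factors of ∂_1 are all 1, so H_0 = Z.
  H_1: rank ker ∂_1 − rank ∂_2 = (7 − 6) − 0 = 1, and there is no ∂_2, so H_1 = Z.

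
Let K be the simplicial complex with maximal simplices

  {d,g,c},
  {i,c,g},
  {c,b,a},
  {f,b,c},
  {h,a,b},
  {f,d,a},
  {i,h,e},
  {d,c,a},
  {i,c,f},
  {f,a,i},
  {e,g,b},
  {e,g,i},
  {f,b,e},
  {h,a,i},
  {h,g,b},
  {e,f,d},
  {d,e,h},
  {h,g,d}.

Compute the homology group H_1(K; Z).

Fix the vertex order a < b < c < d < e < f < g < h < i and write every simplex with vertices in increasing order. Then dim K = 2 and the simplices of K are:

  0-simplices (9): a, b, c, d, e, f, g, h, i
  1-simplices (27): ab, ac, ad, af, ah, ai, bc, be, bf, bg, bh, cd, cf, cg, ci, de, df, dg, dh, ef, eg, eh, ei, fi, gh, gi, hi
  2-simplices (18): abc, abh, acd, adf, afi, ahi, bcf, bef, beg, bgh, cdg, cfi, cgi, def, deh, dgh, egi, ehi

giving chain groups C_0 ≅ Z^9, C_1 ≅ Z^27, C_2 ≅ Z^18.

∂_1: C_1 → C_0 sends each edge [p,q] (with p < q) to q − p. For instance
  ∂cd = d − c.
The 9×27 boundary matrix has rank 8 and Smith normal form diag(1,1,1,1,1,1,1,1).

Boundary ∂_2: C_2 → C_1 sends each 2-simplex [p,q,r] to [q,r] − [p,r] + [p,q]. For instance
  ∂def = ef − df + de,
  ∂bef = ef − bf + be.
This gives a 27×18 integer matrix of rank 18; reducing to Smith normal form yields diagonal entries (1,1,1,1,1,1,1,1,1,1,1,1,1,1,1,1,1,2).

From H_k ≅ ker(∂_k) / im(∂_{k+1}) we obtain:

  H_1: rank ker ∂_1 − rank ∂_2 = (27 − 8) − 18 = 1, and ∂_2 has invariant factor 2 > 1, so H_1 = Z × Z/2.

H_1 = Z × Z/2.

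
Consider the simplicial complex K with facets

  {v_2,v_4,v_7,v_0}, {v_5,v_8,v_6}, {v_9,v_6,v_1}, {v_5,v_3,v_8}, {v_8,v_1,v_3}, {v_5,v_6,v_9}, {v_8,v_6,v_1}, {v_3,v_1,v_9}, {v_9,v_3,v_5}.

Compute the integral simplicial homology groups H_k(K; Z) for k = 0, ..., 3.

H_0 = Z^2,  H_1 = 0,  H_2 = Z,  H_3 = 0.

We work with the vertex ordering v_0 < v_1 < v_2 < v_3 < v_4 < v_5 < v_6 < v_7 < v_8 < v_9. The simplices of K, each written with vertices in increasing order, are:

  0-simplices (10): [v_0], [v_1], [v_2], [v_3], [v_4], [v_5], [v_6], [v_7], [v_8], [v_9]
  1-simplices (18): (18 of them)
  2-simplices (12): (12 of them)
  3-simplices (1): [v_0,v_2,v_4,v_7]

giving chain groups C_0 ≅ Z^10, C_1 ≅ Z^18, C_2 ≅ Z^12, C_3 ≅ Z^1.

Boundary ∂_1: C_1 → C_0 sends each edge [p,q] (with p < q) to q − p.
The resulting 10×18 matrix has rank 8, and its Smith normal form has invariant factors (1,1,1,1,1,1,1,1).

∂_2: C_2 → C_1 maps a triangle to the signed sum of its edges. For instance
  ∂[v_1,v_3,v_8] = [v_3,v_8] − [v_1,v_8] + [v_1,v_3],
  ∂[v_0,v_2,v_7] = [v_2,v_7] − [v_0,v_7] + [v_0,v_2].
The 18×12 boundary matrix has rank 10 and Smith normal form diag(1,1,1,1,1,1,1,1,1,1).

The boundary map ∂_3: C_3 → C_2 sends each 3-simplex σ to the alternating sum Σ_i (−1)^i (σ with its i-th vertex removed). For instance
  ∂[v_0,v_2,v_4,v_7] = [v_2,v_4,v_7] − [v_0,v_4,v_7] + [v_0,v_2,v_7] − [v_0,v_2,v_4].
As a 12×1 matrix over Z this has rank 1, with invariant factors (1).

From H_k ≅ ker(∂_k) / im(∂_{k+1}) we obtain:

  H_0: rank C_0 − rank ∂_1 = 10 − 8 = 2, and the invariant factors of ∂_1 are all 1, so H_0 = Z^2.
  H_1: rank ker ∂_1 − rank ∂_2 = (18 − 8) − 10 = 0, and the invariant factors of ∂_2 are all 1, so H_1 = 0.
  H_2: rank ker ∂_2 − rank ∂_3 = (12 − 10) − 1 = 1, and the invariant factors of ∂_3 are all 1, so H_2 = Z.
  H_3: rank ker ∂_3 − rank ∂_4 = (1 − 1) − 0 = 0, and there is no ∂_4, so H_3 = 0.

As a check, the Euler characteristic is 10 − 18 + 12 − 1 = 3, which agrees with 2 − 0 + 1 − 0 = 3.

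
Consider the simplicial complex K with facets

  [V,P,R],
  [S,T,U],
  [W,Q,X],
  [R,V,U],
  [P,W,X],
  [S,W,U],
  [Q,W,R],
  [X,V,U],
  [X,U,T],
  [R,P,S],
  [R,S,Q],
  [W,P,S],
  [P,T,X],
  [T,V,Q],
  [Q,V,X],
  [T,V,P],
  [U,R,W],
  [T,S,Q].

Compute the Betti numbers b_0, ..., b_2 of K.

b_0 = 1, b_1 = 1, b_2 = 0.

Order the vertices as P < Q < R < S < T < U < V < W < X. Listing each simplex with vertices in this order, K has dimension 2 with simplices:

  0-simplices (9): P, Q, R, S, T, U, V, W, X
  1-simplices (27): PR, PS, PT, PV, PW, PX, QR, QS, QT, QV, QW, QX, RS, RU, RV, RW, ST, SU, SW, TU, TV, TX, UV, UW, UX, VX, WX
  2-simplices (18): PRS, PRV, PSW, PTV, PTX, PWX, QRS, QRW, QST, QTV, QVX, QWX, RUV, RUW, STU, SUW, TUX, UVX

giving chain groups C_0 ≅ Z^9, C_1 ≅ Z^27, C_2 ≅ Z^18.

The boundary map ∂_1: C_1 → C_0 sends each edge [p,q] (with p < q) to q − p. For instance
  ∂ST = T − S.
The resulting 9×27 matrix has rank 8, and its Smith normal form has invariant factors (1,1,1,1,1,1,1,1).

∂_2: C_2 → C_1 acts by ∂[p,q,r] = [q,r] − [p,r] + [p,q]. For instance
  ∂QRW = RW − QW + QR,
  ∂PTV = TV − PV + PT.
The resulting 27×18 matrix has rank 18, and its Smith normal form has invariant factors (1,1,1,1,1,1,1,1,1,1,1,1,1,1,1,1,1,2).

From H_k ≅ ker(∂_k) / im(∂_{k+1}) we obtain:

  H_0: rank C_0 − rank ∂_1 = 9 − 8 = 1, and the invariant factors of ∂_1 are all 1, so H_0 ≅ Z.
  H_1: rank ker ∂_1 − rank ∂_2 = (27 − 8) − 18 = 1, and ∂_2 has invariant factor 2 > 1, so H_1 ≅ Z ⊕ Z/2Z.
  H_2: rank ker ∂_2 − rank ∂_3 = (18 − 18) − 0 = 0, and there is no ∂_3, so H_2 ≅ 0.

As a check, the Euler characteristic is 9 − 27 + 18 = 0, which agrees with 1 − 1 + 0 = 0.
(K is a triangulation of the Klein bottle.)

Hence the Betti numbers are b_0 = 1, b_1 = 1, b_2 = 0.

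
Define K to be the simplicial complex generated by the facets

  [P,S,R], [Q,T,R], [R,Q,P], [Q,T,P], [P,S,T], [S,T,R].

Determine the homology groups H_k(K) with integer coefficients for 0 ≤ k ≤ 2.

H_0 = Z,  H_1 = 0,  H_2 = Z.

Take the total order P < Q < R < S < T on the vertex set. Then K (dimension 2) consists of the simplices:

  0-simplices (5): P, Q, R, S, T
  1-simplices (9): PQ, PR, PS, PT, QR, QT, RS, RT, ST
  2-simplices (6): PQR, PQT, PRS, PST, QRT, RST

giving chain groups C_0 ≅ Z^5, C_1 ≅ Z^9, C_2 ≅ Z^6.

∂_1: C_1 → C_0 maps an edge to its endpoints' difference, ∂[p,q] = q − p.
The resulting 5×9 matrix has rank 4, and its Smith normal form has invariant factors (1,1,1,1).

∂_2: C_2 → C_1 acts by ∂[p,q,r] = [q,r] − [p,r] + [p,q]. For instance
  ∂RST = ST − RT + RS,
  ∂PST = ST − PT + PS.
This gives a 9×6 integer matrix of rank 5; reducing to Smith normal form yields diagonal entries (1,1,1,1,1).

From H_k ≅ ker(∂_k) / im(∂_{k+1}) we obtain:

  H_0: rank C_0 − rank ∂_1 = 5 − 4 = 1, and the invariant factors of ∂_1 are all 1, so H_0 = Z.
  H_1: rank ker ∂_1 − rank ∂_2 = (9 − 4) − 5 = 0, and the invariant factors of ∂_2 are all 1, so H_1 = 0.
  H_2: rank ker ∂_2 − rank ∂_3 = (6 − 5) − 0 = 1, and there is no ∂_3, so H_2 = Z.

(K is a triangulation of the 2-sphere S^2.)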